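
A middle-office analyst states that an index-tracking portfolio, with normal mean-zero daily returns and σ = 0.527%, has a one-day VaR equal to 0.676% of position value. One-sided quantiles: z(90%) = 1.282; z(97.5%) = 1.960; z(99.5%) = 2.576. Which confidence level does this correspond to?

90%

Implied z = VaR/σ = 0.676 / 0.527 = 1.283.
This matches z(90%) = 1.282.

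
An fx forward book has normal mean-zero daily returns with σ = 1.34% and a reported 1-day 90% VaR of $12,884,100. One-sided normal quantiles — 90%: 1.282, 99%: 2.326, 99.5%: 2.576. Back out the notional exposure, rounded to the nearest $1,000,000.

VaR as a fraction of value: z·σ = 1.282 × 1.34% = 1.71788%.
Position = $12,884,100 / 0.0171788 = $750,000,000.

$750,000,000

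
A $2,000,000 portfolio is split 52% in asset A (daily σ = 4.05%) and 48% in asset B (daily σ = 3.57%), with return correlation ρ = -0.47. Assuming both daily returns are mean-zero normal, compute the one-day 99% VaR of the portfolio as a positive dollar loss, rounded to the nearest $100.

σ_p² = 0.52²·4.05² + 0.48²·3.57² + 2·-0.47·0.52·0.48·4.05·3.57 = 3.9793 (%²).
σ_p = √3.9793 = 1.995%.
At 99%, z = 2.326.
VaR = 2.326 × 1.995% = 4.640%; on $2,000,000 that is $92,800.

$92,800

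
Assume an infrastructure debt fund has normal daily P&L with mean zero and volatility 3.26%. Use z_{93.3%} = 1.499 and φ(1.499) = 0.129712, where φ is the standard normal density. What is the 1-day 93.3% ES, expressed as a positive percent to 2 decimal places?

6.31%

Tail multiplier: φ(z)/(1−α) = 0.129712 / 0.067 = 1.936.
ES = 3.26% × 1.936 = 6.311%.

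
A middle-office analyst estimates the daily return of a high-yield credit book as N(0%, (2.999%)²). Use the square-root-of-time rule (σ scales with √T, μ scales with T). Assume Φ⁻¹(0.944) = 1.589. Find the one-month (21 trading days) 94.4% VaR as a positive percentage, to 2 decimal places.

21.84%

σ_{21d} = 2.999% × √21 = 13.743%.
VaR = 1.589 × 13.743% = 21.838%.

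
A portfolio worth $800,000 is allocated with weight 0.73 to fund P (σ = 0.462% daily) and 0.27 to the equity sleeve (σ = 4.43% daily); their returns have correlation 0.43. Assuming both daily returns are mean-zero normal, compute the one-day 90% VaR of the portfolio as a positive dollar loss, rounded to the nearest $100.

$14,100

σ_p² = 0.73²·0.462² + 0.27²·4.43² + 2·0.43·0.73·0.27·0.462·4.43 = 1.8913 (%²).
σ_p = √1.8913 = 1.375%.
At 90%, z = 1.282.
VaR = 1.282 × 1.375% = 1.763%; on $800,000 that is $14,104.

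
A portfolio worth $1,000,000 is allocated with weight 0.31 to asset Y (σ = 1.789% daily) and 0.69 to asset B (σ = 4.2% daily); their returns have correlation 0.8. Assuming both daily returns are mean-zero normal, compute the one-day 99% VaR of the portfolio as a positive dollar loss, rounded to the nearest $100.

$78,100

σ_p² = 0.31²·1.789² + 0.69²·4.2² + 2·0.8·0.31·0.69·1.789·4.2 = 11.2775 (%²).
σ_p = √11.2775 = 3.358%.
At 99%, z = 2.326.
VaR = 2.326 × 3.358% = 7.811%; on $1,000,000 that is $78,110.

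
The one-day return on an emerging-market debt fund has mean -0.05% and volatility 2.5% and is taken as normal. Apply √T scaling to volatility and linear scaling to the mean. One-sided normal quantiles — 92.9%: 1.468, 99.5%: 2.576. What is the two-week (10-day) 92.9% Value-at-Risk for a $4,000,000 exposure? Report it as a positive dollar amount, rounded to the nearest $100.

$484,200

σ_{10d} = 2.5% × √10 = 7.906%; μ_{10d} = 10 × -0.05% = -0.500%.
VaR = −(-0.500%) + 1.468 × 7.906% = 12.106%.
On $4,000,000: 0.12106 × $4,000,000 = $484,240.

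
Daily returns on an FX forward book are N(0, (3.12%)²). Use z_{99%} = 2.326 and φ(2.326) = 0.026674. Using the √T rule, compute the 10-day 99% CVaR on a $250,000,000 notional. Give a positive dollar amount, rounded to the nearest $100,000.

σ_{10d} = 3.12% × √10 = 9.866%.
ES multiplier = φ(z)/(1−α) = 0.026674/0.01 = 2.667.
ES = 9.866% × 2.667 = 26.313%; on $250,000,000: $65,782,500.

$65,800,000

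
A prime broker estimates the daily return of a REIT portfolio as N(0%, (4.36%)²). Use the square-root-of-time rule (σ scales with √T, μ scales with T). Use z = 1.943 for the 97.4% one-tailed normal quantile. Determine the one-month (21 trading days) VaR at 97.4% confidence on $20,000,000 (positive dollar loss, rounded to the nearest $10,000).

$7,760,000

σ_{21d} = 4.36% × √21 = 19.980%.
VaR = 1.943 × 19.980% = 38.821%.
On $20,000,000: 0.38821 × $20,000,000 = $7,764,200.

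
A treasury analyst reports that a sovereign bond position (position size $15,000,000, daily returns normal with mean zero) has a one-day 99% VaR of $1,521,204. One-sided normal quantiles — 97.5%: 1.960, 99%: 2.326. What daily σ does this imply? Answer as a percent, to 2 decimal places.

4.36%

VaR as a fraction: $1,521,204 / $15,000,000 = 10.141%.
σ = VaR / z = 10.141% / 2.326 = 4.360%.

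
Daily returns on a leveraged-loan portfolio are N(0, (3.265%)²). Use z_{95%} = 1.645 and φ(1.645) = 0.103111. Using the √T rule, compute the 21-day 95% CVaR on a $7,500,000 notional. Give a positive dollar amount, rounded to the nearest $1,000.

σ_{21d} = 3.265% × √21 = 14.962%.
ES multiplier = φ(z)/(1−α) = 0.103111/0.05 = 2.062.
ES = 14.962% × 2.062 = 30.852%; on $7,500,000: $2,313,900.

$2,314,000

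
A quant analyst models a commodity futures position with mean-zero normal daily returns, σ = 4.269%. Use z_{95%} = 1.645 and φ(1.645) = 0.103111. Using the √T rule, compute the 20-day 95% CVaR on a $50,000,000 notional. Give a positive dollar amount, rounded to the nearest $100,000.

$19,700,000

σ_{20d} = 4.269% × √20 = 19.092%.
ES multiplier = φ(z)/(1−α) = 0.103111/0.05 = 2.062.
ES = 19.092% × 2.062 = 39.368%; on $50,000,000: $19,684,000.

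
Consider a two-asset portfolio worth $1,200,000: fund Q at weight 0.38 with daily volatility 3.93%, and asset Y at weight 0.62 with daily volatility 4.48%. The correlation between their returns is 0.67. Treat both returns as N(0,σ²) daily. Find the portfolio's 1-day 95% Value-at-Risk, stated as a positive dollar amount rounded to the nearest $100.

σ_p² = 0.38²·3.93² + 0.62²·4.48² + 2·0.67·0.38·0.62·3.93·4.48 = 15.5037 (%²).
σ_p = √15.5037 = 3.937%.
At 95%, z = 1.645.
VaR = 1.645 × 3.937% = 6.476%; on $1,200,000 that is $77,712.

$77,700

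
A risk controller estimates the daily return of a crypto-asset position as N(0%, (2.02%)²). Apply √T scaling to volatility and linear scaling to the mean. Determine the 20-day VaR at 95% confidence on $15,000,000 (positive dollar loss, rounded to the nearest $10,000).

$2,230,000

At 95%, z = 1.645.
σ_{20d} = 2.02% × √20 = 9.034%.
VaR = 1.645 × 9.034% = 14.861%.
On $15,000,000: 0.14861 × $15,000,000 = $2,229,150.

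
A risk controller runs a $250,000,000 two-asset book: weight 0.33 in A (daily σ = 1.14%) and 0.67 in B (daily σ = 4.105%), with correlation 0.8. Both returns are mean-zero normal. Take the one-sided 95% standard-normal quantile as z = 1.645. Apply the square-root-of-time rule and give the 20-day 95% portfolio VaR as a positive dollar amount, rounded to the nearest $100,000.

$56,300,000

σ_p = √(0.33²·1.14² + 0.67²·4.105² + 2·0.8·0.33·0.67·1.14·4.105) = 3.060%.
σ_{20d} = 3.060% × √20 = 13.685%.
VaR = 1.645 × 13.685% = 22.512%; on $250,000,000 that is $56,280,000.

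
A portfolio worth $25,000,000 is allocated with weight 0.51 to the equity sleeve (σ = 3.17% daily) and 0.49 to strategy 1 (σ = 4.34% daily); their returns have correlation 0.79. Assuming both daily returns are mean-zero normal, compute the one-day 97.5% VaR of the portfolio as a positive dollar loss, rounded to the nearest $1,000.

σ_p² = 0.51²·3.17² + 0.49²·4.34² + 2·0.79·0.51·0.49·3.17·4.34 = 12.5683 (%²).
σ_p = √12.5683 = 3.545%.
At 97.5%, z = 1.960.
VaR = 1.960 × 3.545% = 6.948%; on $25,000,000 that is $1,737,000.

$1,737,000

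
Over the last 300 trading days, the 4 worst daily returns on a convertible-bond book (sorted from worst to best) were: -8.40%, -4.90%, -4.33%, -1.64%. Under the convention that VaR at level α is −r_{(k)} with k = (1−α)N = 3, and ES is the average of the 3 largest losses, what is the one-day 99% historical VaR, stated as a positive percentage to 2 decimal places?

4.33%

k = 3; the 3rd lowest return is -4.33%, so VaR = 4.33%.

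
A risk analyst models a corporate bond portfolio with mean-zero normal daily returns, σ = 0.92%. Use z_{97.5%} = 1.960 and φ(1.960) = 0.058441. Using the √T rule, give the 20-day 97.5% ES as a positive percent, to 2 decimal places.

σ_{20d} = 0.92% × √20 = 4.114%.
ES multiplier = φ(z)/(1−α) = 0.058441/0.025 = 2.338.
ES = 4.114% × 2.338 = 9.619%.

9.62%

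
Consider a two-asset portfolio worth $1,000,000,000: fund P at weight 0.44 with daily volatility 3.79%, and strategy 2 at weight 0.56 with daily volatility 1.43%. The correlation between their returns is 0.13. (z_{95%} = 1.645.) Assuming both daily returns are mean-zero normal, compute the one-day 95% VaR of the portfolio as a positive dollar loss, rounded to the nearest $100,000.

σ_p² = 0.44²·3.79² + 0.56²·1.43² + 2·0.13·0.44·0.56·3.79·1.43 = 3.7694 (%²).
σ_p = √3.7694 = 1.941%.
VaR = 1.645 × 1.941% = 3.193%; on $1,000,000,000 that is $31,930,000.

$31,900,000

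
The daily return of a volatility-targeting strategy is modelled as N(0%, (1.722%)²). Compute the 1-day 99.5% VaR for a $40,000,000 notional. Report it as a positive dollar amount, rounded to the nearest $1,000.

At 99.5% one-sided, z = 2.576.
VaR = z·σ = 2.576 × 1.722% = 4.436%.
On $40,000,000: 0.04436 × $40,000,000 = $1,774,400.

$1,774,000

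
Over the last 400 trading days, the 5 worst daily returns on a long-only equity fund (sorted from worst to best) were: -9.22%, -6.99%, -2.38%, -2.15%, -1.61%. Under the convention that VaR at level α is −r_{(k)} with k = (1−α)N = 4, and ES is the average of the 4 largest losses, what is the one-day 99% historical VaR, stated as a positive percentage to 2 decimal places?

k = 4; the 4th lowest return is -2.15%, so VaR = 2.15%.

2.15%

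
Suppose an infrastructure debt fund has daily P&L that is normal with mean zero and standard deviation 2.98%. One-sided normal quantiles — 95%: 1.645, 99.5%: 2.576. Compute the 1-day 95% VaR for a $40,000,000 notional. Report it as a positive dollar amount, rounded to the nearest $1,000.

VaR = z·σ = 1.645 × 2.98% = 4.902%.
On $40,000,000: 0.04902 × $40,000,000 = $1,960,800.

$1,961,000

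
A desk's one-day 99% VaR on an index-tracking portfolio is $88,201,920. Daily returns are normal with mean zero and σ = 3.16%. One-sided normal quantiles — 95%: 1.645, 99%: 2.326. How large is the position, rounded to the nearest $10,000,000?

VaR as a fraction of value: z·σ = 2.326 × 3.16% = 7.35016%.
Position = $88,201,920 / 0.0735016 = $1,200,000,000.

$1,200,000,000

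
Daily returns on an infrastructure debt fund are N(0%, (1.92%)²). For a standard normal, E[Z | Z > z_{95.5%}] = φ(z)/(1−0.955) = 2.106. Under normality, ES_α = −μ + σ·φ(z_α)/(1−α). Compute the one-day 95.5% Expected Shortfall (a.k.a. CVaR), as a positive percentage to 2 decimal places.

ES = 1.92% × 2.106 = 4.044%.

4.04%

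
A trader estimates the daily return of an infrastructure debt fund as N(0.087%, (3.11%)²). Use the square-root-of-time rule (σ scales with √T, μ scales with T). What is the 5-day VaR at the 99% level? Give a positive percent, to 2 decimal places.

15.74%

At 99%, z = 2.326.
σ_{5d} = 3.11% × √5 = 6.954%; μ_{5d} = 5 × 0.087% = 0.435%.
VaR = −(0.435%) + 2.326 × 6.954% = 15.740%.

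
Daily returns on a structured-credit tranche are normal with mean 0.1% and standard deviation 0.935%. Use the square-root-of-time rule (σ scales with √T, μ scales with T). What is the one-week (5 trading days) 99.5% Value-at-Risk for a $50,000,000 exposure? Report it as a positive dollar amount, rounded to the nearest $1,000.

At 99.5%, z = 2.576.
σ_{5d} = 0.935% × √5 = 2.091%; μ_{5d} = 5 × 0.1% = 0.500%.
VaR = −(0.500%) + 2.576 × 2.091% = 4.886%.
On $50,000,000: 0.04886 × $50,000,000 = $2,443,000.

$2,443,000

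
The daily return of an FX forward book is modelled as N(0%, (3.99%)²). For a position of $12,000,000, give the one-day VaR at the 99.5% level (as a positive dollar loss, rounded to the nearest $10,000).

At 99.5% one-sided, z = 2.576.
VaR = z·σ = 2.576 × 3.99% = 10.278%.
On $12,000,000: 0.10278 × $12,000,000 = $1,233,360.

$1,230,000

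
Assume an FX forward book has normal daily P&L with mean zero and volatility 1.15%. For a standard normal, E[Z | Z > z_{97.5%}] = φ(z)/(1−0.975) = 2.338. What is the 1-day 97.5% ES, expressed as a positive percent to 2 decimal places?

ES = 1.15% × 2.338 = 2.689%.

2.69%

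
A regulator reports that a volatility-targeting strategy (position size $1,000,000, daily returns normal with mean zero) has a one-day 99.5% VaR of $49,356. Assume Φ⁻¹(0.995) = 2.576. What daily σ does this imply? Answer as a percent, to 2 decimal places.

1.92%

VaR as a fraction: $49,356 / $1,000,000 = 4.936%.
σ = VaR / z = 4.936% / 2.576 = 1.916%.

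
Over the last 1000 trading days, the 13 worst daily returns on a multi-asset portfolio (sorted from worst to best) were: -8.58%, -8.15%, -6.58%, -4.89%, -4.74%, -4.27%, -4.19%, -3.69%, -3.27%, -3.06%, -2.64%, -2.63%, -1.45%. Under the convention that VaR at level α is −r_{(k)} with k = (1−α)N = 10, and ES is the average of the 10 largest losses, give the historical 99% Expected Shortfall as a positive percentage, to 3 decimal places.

The 10 worst returns sum to -51.42%.
ES = −(-51.42%) / 10 = 5.142%.

5.142%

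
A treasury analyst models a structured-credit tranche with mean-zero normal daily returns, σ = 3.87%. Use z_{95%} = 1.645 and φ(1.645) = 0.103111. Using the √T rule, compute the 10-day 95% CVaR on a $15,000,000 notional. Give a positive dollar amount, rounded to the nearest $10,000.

$3,790,000

σ_{10d} = 3.87% × √10 = 12.238%.
ES multiplier = φ(z)/(1−α) = 0.103111/0.05 = 2.062.
ES = 12.238% × 2.062 = 25.235%; on $15,000,000: $3,785,250.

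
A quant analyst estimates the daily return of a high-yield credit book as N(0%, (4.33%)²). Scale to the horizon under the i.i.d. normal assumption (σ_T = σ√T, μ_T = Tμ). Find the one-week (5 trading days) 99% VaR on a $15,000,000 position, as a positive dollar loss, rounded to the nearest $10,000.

At 99%, z = 2.326.
σ_{5d} = 4.33% × √5 = 9.682%.
VaR = 2.326 × 9.682% = 22.520%.
On $15,000,000: 0.22520 × $15,000,000 = $3,378,000.

$3,380,000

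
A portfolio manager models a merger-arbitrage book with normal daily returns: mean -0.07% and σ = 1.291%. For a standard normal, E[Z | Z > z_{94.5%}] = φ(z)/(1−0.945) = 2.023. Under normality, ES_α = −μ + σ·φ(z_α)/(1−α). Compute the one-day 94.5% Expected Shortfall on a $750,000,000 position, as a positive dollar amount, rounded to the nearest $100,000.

ES = −(-0.07%) + 1.291% × 2.023 = 2.682%.
On $750,000,000: 0.02682 × $750,000,000 = $20,115,000.

$20,100,000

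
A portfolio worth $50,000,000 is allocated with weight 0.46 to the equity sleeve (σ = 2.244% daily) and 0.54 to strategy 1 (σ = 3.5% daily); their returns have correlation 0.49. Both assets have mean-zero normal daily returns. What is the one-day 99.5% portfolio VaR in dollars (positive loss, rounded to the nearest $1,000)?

σ_p² = 0.46²·2.244² + 0.54²·3.5² + 2·0.49·0.46·0.54·2.244·3.5 = 6.5495 (%²).
σ_p = √6.5495 = 2.559%.
At 99.5%, z = 2.576.
VaR = 2.576 × 2.559% = 6.592%; on $50,000,000 that is $3,296,000.

$3,296,000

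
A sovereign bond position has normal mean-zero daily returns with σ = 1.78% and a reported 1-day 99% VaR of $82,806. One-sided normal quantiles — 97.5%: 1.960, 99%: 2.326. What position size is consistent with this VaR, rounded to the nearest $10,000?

VaR as a fraction of value: z·σ = 2.326 × 1.78% = 4.14028%.
Position = $82,806 / 0.0414028 = $2,000,010.

$2,000,000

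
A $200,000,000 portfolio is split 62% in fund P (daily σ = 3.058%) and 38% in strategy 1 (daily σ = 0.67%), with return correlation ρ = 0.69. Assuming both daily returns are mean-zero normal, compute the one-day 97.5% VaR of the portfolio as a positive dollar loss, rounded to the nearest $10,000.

σ_p² = 0.62²·3.058² + 0.38²·0.67² + 2·0.69·0.62·0.38·3.058·0.67 = 4.3256 (%²).
σ_p = √4.3256 = 2.080%.
At 97.5%, z = 1.960.
VaR = 1.960 × 2.080% = 4.077%; on $200,000,000 that is $8,154,000.

$8,150,000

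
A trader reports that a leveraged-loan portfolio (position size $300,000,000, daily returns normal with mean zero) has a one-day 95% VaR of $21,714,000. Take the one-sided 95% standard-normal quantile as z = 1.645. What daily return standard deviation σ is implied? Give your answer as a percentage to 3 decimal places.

4.400%

VaR as a fraction: $21,714,000 / $300,000,000 = 7.238%.
σ = VaR / z = 7.238% / 1.645 = 4.400%.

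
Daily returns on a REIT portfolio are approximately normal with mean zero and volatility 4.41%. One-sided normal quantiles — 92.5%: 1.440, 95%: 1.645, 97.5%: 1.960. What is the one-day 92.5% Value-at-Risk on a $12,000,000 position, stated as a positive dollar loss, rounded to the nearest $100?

VaR = z·σ = 1.440 × 4.41% = 6.350%.
On $12,000,000: 0.06350 × $12,000,000 = $762,000.

$762,000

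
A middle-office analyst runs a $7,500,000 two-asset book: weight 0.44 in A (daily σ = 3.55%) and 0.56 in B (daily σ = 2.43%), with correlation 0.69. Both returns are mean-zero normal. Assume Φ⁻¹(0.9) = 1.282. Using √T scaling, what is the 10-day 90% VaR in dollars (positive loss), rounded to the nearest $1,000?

$817,000

σ_p = √(0.44²·3.55² + 0.56²·2.43² + 2·0.69·0.44·0.56·3.55·2.43) = 2.688%.
σ_{10d} = 2.688% × √10 = 8.500%.
VaR = 1.282 × 8.500% = 10.897%; on $7,500,000 that is $817,275.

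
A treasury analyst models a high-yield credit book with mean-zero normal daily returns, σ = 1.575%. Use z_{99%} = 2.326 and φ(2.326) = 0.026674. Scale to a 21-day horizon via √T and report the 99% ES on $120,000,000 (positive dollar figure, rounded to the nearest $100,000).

$23,100,000

σ_{21d} = 1.575% × √21 = 7.218%.
ES multiplier = φ(z)/(1−α) = 0.026674/0.01 = 2.667.
ES = 7.218% × 2.667 = 19.250%; on $120,000,000: $23,100,000.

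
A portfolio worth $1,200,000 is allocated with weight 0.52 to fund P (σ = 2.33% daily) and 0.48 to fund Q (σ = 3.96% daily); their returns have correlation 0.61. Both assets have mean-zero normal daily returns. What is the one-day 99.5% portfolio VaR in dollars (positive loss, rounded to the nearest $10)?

$86,830

σ_p² = 0.52²·2.33² + 0.48²·3.96² + 2·0.61·0.52·0.48·2.33·3.96 = 7.8907 (%²).
σ_p = √7.8907 = 2.809%.
At 99.5%, z = 2.576.
VaR = 2.576 × 2.809% = 7.236%; on $1,200,000 that is $86,832.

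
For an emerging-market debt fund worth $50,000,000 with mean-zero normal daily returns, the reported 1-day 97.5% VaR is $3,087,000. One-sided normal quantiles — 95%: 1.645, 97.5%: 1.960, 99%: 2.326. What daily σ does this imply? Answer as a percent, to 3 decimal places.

3.150%

VaR as a fraction: $3,087,000 / $50,000,000 = 6.174%.
σ = VaR / z = 6.174% / 1.960 = 3.150%.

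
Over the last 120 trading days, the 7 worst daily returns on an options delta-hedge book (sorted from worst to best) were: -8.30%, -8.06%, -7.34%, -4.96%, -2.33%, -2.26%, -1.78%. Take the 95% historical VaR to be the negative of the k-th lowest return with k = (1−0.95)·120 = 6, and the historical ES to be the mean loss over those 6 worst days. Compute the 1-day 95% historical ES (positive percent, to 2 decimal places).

The 6 worst returns sum to -33.25%.
ES = −(-33.25%) / 6 = 5.5416…% ≈ 5.54%.

5.54%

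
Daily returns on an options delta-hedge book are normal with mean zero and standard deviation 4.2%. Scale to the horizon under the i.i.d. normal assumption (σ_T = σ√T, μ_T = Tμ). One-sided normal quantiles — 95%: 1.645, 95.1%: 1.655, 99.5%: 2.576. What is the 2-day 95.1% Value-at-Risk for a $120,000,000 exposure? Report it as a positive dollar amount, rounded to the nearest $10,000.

$11,800,000

σ_{2d} = 4.2% × √2 = 5.940%.
VaR = 1.655 × 5.940% = 9.831%.
On $120,000,000: 0.09831 × $120,000,000 = $11,797,200.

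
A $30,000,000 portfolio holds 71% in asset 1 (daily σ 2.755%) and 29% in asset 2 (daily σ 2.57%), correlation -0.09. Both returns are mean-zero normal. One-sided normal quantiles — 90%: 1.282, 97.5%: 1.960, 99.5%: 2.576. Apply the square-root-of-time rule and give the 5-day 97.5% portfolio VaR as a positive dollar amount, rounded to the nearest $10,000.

σ_p = √(0.71²·2.755² + 0.29²·2.57² + 2·-0.09·0.71·0.29·2.755·2.57) = 2.030%.
σ_{5d} = 2.030% × √5 = 4.539%.
VaR = 1.960 × 4.539% = 8.896%; on $30,000,000 that is $2,668,800.

$2,670,000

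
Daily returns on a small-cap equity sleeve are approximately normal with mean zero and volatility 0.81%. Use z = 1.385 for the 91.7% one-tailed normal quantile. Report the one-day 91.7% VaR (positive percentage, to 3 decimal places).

VaR = z·σ = 1.385 × 0.81% = 1.122%.

1.122%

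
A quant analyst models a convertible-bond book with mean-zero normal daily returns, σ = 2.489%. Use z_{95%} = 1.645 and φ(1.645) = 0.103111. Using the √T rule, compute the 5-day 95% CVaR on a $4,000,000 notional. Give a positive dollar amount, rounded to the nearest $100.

$459,100

σ_{5d} = 2.489% × √5 = 5.566%.
ES multiplier = φ(z)/(1−α) = 0.103111/0.05 = 2.062.
ES = 5.566% × 2.062 = 11.477%; on $4,000,000: $459,080.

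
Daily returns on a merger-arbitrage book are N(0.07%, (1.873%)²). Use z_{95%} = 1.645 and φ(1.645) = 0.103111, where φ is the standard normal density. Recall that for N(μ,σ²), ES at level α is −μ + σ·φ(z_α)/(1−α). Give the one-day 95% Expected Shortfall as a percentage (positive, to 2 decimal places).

3.79%

Tail multiplier: φ(z)/(1−α) = 0.103111 / 0.05 = 2.062.
ES = −(0.07%) + 1.873% × 2.062 = 3.792%.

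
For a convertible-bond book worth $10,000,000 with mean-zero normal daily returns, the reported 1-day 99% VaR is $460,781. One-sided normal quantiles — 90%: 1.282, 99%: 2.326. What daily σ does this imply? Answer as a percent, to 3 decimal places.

1.981%

VaR as a fraction: $460,781 / $10,000,000 = 4.608%.
σ = VaR / z = 4.608% / 2.326 = 1.981%.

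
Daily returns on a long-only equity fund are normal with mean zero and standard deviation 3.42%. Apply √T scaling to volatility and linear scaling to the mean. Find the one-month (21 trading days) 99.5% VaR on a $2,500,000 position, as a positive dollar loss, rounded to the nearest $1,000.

At 99.5%, z = 2.576.
σ_{21d} = 3.42% × √21 = 15.672%.
VaR = 2.576 × 15.672% = 40.371%.
On $2,500,000: 0.40371 × $2,500,000 = $1,009,275.

$1,009,000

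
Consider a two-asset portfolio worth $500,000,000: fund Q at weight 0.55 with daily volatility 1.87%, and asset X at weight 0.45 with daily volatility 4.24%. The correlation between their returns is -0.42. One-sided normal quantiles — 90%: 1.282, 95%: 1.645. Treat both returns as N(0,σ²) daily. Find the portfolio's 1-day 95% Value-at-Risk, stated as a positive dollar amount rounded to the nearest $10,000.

σ_p² = 0.55²·1.87² + 0.45²·4.24² + 2·-0.42·0.55·0.45·1.87·4.24 = 3.0499 (%²).
σ_p = √3.0499 = 1.746%.
VaR = 1.645 × 1.746% = 2.872%; on $500,000,000 that is $14,360,000.

$14,360,000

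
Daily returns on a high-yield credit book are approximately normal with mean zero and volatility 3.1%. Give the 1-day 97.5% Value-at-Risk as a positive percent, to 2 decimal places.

At 97.5% one-sided, z = 1.960.
VaR = z·σ = 1.960 × 3.1% = 6.076%.

6.08%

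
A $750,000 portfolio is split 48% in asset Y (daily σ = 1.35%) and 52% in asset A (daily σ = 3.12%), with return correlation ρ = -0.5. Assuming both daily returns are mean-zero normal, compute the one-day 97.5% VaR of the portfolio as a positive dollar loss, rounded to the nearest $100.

$20,800

σ_p² = 0.48²·1.35² + 0.52²·3.12² + 2·-0.5·0.48·0.52·1.35·3.12 = 2.0008 (%²).
σ_p = √2.0008 = 1.414%.
At 97.5%, z = 1.960.
VaR = 1.960 × 1.414% = 2.771%; on $750,000 that is $20,782.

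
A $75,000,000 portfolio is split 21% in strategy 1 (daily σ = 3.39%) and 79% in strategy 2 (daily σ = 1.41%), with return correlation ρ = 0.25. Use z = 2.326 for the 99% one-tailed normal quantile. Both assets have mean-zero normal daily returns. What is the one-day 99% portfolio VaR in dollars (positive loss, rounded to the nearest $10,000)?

$2,550,000

σ_p² = 0.21²·3.39² + 0.79²·1.41² + 2·0.25·0.21·0.79·3.39·1.41 = 2.1441 (%²).
σ_p = √2.1441 = 1.464%.
VaR = 2.326 × 1.464% = 3.405%; on $75,000,000 that is $2,553,750.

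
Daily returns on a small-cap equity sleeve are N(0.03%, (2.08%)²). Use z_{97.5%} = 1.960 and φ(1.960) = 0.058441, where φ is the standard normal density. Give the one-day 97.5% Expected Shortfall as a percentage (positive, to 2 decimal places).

Tail multiplier: φ(z)/(1−α) = 0.058441 / 0.025 = 2.338.
ES = −(0.03%) + 2.08% × 2.338 = 4.833%.

4.83%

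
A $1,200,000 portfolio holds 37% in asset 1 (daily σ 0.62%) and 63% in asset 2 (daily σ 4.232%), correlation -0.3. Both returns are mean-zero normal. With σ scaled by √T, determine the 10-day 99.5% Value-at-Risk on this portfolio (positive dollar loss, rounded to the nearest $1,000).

$255,000

σ_p = √(0.37²·0.62² + 0.63²·4.232² + 2·-0.3·0.37·0.63·0.62·4.232) = 2.607%.
σ_{10d} = 2.607% × √10 = 8.244%.
z(99.5%) = 2.576.
VaR = 2.576 × 8.244% = 21.237%; on $1,200,000 that is $254,844.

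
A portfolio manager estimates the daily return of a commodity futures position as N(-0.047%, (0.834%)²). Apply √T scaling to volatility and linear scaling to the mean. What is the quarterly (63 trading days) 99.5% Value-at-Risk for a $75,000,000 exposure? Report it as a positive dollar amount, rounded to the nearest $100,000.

At 99.5%, z = 2.576.
σ_{63d} = 0.834% × √63 = 6.620%; μ_{63d} = 63 × -0.047% = -2.961%.
VaR = −(-2.961%) + 2.576 × 6.620% = 20.014%.
On $75,000,000: 0.20014 × $75,000,000 = $15,010,500.

$15,000,000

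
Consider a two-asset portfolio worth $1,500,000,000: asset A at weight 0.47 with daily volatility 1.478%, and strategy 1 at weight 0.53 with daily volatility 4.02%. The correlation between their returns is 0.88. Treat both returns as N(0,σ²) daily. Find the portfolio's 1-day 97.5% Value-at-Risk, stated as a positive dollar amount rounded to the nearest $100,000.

σ_p² = 0.47²·1.478² + 0.53²·4.02² + 2·0.88·0.47·0.53·1.478·4.02 = 7.6269 (%²).
σ_p = √7.6269 = 2.762%.
At 97.5%, z = 1.960.
VaR = 1.960 × 2.762% = 5.414%; on $1,500,000,000 that is $81,210,000.

$81,200,000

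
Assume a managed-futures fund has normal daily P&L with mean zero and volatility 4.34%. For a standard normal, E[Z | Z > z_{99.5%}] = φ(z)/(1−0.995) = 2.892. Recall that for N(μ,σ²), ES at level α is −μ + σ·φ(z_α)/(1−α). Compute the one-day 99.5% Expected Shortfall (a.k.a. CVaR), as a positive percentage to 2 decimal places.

12.55%

ES = 4.34% × 2.892 = 12.551%.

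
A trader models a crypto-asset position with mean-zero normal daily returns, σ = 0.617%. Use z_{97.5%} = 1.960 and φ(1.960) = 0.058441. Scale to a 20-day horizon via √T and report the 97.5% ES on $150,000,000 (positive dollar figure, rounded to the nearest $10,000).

$9,680,000

σ_{20d} = 0.617% × √20 = 2.759%.
ES multiplier = φ(z)/(1−α) = 0.058441/0.025 = 2.338.
ES = 2.759% × 2.338 = 6.451%; on $150,000,000: $9,676,500.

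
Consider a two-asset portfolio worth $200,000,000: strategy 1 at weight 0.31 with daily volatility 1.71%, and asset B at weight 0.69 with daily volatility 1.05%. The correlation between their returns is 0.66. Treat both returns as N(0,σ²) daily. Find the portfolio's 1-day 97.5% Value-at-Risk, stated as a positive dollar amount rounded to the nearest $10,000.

σ_p² = 0.31²·1.71² + 0.69²·1.05² + 2·0.66·0.31·0.69·1.71·1.05 = 1.3129 (%²).
σ_p = √1.3129 = 1.146%.
At 97.5%, z = 1.960.
VaR = 1.960 × 1.146% = 2.246%; on $200,000,000 that is $4,492,000.

$4,490,000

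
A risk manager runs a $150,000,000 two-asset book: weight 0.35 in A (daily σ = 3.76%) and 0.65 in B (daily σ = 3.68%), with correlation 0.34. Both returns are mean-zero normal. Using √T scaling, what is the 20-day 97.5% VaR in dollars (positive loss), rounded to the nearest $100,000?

σ_p = √(0.35²·3.76² + 0.65²·3.68² + 2·0.34·0.35·0.65·3.76·3.68) = 3.097%.
σ_{20d} = 3.097% × √20 = 13.850%.
z(97.5%) = 1.960.
VaR = 1.960 × 13.850% = 27.146%; on $150,000,000 that is $40,719,000.

$40,700,000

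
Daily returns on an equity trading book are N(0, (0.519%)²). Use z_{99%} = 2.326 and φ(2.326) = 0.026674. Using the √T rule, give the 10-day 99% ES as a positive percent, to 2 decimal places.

σ_{10d} = 0.519% × √10 = 1.641%.
ES multiplier = φ(z)/(1−α) = 0.026674/0.01 = 2.667.
ES = 1.641% × 2.667 = 4.377%.

4.38%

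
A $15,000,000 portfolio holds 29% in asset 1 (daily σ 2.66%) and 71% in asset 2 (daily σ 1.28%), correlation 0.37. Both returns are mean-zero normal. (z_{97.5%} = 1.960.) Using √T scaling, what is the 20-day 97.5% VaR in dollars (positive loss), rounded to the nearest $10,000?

σ_p = √(0.29²·2.66² + 0.71²·1.28² + 2·0.37·0.29·0.71·2.66·1.28) = 1.393%.
σ_{20d} = 1.393% × √20 = 6.230%.
VaR = 1.960 × 6.230% = 12.211%; on $15,000,000 that is $1,831,650.

$1,830,000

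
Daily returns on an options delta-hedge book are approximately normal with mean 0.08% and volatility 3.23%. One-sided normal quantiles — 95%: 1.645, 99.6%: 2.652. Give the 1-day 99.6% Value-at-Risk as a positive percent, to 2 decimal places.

VaR = −μ + z·σ = −(0.08%) + 2.652 × 3.23% = 8.486%.

8.49%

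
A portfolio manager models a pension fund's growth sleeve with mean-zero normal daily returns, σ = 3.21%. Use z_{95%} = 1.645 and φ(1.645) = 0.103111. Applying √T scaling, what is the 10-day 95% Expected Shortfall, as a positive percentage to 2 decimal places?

σ_{10d} = 3.21% × √10 = 10.151%.
ES multiplier = φ(z)/(1−α) = 0.103111/0.05 = 2.062.
ES = 10.151% × 2.062 = 20.931%.

20.93%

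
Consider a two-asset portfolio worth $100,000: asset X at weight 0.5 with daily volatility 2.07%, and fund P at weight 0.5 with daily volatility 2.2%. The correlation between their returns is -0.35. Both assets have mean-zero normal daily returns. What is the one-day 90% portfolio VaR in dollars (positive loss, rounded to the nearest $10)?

$1,560

σ_p² = 0.5²·2.07² + 0.5²·2.2² + 2·-0.35·0.5·0.5·2.07·2.2 = 1.4843 (%²).
σ_p = √1.4843 = 1.218%.
At 90%, z = 1.282.
VaR = 1.282 × 1.218% = 1.561%; on $100,000 that is $1,561.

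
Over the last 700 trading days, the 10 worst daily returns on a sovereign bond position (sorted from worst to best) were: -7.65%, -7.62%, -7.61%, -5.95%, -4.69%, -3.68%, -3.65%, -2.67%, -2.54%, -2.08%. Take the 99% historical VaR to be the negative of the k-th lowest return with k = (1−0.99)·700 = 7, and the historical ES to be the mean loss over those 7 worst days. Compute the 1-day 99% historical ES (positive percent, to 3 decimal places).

The 7 worst returns sum to -40.85%.
ES = −(-40.85%) / 7 = 5.8357…% ≈ 5.836%.

5.836%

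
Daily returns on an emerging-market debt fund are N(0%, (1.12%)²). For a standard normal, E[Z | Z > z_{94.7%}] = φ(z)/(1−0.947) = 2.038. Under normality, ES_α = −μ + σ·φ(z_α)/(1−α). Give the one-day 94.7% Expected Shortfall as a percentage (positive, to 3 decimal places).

2.283%

ES = 1.12% × 2.038 = 2.283%.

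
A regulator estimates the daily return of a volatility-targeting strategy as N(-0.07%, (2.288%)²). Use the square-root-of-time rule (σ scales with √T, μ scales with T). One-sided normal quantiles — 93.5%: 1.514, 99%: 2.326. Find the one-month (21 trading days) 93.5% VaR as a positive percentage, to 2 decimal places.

17.34%

σ_{21d} = 2.288% × √21 = 10.485%; μ_{21d} = 21 × -0.07% = -1.470%.
VaR = −(-1.470%) + 1.514 × 10.485% = 17.344%.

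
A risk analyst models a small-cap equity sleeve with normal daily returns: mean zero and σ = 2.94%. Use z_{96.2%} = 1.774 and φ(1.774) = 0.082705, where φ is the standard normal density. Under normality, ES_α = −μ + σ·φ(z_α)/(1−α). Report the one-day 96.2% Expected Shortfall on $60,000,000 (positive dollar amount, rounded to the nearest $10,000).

$3,840,000

Tail multiplier: φ(z)/(1−α) = 0.082705 / 0.038 = 2.176.
ES = 2.94% × 2.176 = 6.397%.
On $60,000,000: 0.06397 × $60,000,000 = $3,838,200.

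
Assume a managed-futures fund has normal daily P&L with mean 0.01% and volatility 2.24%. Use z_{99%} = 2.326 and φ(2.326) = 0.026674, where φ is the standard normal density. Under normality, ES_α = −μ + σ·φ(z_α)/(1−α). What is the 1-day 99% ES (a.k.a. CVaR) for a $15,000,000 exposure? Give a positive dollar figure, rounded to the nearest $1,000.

Tail multiplier: φ(z)/(1−α) = 0.026674 / 0.01 = 2.667.
ES = −(0.01%) + 2.24% × 2.667 = 5.964%.
On $15,000,000: 0.05964 × $15,000,000 = $894,600.

$895,000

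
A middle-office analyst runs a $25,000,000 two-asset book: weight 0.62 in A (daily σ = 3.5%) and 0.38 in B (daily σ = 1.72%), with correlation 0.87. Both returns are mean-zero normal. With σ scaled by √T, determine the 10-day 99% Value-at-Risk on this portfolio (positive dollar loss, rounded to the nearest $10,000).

σ_p = √(0.62²·3.5² + 0.38²·1.72² + 2·0.87·0.62·0.38·3.5·1.72) = 2.758%.
σ_{10d} = 2.758% × √10 = 8.722%.
z(99%) = 2.326.
VaR = 2.326 × 8.722% = 20.287%; on $25,000,000 that is $5,071,750.

$5,070,000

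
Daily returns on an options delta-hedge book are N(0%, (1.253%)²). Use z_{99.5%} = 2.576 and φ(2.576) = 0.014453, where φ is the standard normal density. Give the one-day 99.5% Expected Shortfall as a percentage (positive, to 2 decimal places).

Tail multiplier: φ(z)/(1−α) = 0.014453 / 0.005 = 2.891.
ES = 1.253% × 2.891 = 3.622%.

3.62%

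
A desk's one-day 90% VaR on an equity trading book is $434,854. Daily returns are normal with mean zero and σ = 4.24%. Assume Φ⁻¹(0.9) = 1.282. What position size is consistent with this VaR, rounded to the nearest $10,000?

$8,000,000

VaR as a fraction of value: z·σ = 1.282 × 4.24% = 5.43568%.
Position = $434,854 / 0.0543568 = $7,999,993.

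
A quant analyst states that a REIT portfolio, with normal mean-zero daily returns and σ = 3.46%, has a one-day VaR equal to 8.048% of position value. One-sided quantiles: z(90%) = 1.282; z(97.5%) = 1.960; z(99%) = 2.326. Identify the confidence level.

99%

Implied z = VaR/σ = 8.048 / 3.46 = 2.326.
This matches z(99%) = 2.326.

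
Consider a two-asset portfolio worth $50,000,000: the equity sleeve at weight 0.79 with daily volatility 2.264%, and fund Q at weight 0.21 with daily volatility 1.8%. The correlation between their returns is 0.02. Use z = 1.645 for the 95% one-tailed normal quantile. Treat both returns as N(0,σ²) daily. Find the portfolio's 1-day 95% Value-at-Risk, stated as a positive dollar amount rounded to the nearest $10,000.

σ_p² = 0.79²·2.264² + 0.21²·1.8² + 2·0.02·0.79·0.21·2.264·1.8 = 3.3689 (%²).
σ_p = √3.3689 = 1.835%.
VaR = 1.645 × 1.835% = 3.019%; on $50,000,000 that is $1,509,500.

$1,510,000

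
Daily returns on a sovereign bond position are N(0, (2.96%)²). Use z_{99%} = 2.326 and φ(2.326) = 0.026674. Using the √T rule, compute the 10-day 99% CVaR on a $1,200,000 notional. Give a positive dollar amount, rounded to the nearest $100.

σ_{10d} = 2.96% × √10 = 9.360%.
ES multiplier = φ(z)/(1−α) = 0.026674/0.01 = 2.667.
ES = 9.360% × 2.667 = 24.963%; on $1,200,000: $299,556.

$299,600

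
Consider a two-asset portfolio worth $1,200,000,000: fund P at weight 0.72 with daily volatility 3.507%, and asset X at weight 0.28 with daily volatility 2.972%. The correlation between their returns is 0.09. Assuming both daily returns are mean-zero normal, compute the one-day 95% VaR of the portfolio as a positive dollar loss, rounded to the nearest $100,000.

σ_p² = 0.72²·3.507² + 0.28²·2.972² + 2·0.09·0.72·0.28·3.507·2.972 = 7.4465 (%²).
σ_p = √7.4465 = 2.729%.
At 95%, z = 1.645.
VaR = 1.645 × 2.729% = 4.489%; on $1,200,000,000 that is $53,868,000.

$53,900,000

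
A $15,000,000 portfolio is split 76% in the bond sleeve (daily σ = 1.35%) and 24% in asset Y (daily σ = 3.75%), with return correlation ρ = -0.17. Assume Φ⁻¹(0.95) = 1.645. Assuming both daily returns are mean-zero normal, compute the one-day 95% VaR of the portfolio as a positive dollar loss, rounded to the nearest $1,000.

$307,000

σ_p² = 0.76²·1.35² + 0.24²·3.75² + 2·-0.17·0.76·0.24·1.35·3.75 = 1.5487 (%²).
σ_p = √1.5487 = 1.244%.
VaR = 1.645 × 1.244% = 2.046%; on $15,000,000 that is $306,900.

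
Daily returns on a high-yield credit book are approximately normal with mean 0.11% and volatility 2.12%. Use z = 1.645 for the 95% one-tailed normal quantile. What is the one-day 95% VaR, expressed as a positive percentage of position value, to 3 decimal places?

VaR = −μ + z·σ = −(0.11%) + 1.645 × 2.12% = 3.377%.

3.377%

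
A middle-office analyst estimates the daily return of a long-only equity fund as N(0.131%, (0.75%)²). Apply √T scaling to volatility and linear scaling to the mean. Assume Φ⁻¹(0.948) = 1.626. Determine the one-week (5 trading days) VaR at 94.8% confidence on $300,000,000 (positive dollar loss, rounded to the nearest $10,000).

σ_{5d} = 0.75% × √5 = 1.677%; μ_{5d} = 5 × 0.131% = 0.655%.
VaR = −(0.655%) + 1.626 × 1.677% = 2.072%.
On $300,000,000: 0.02072 × $300,000,000 = $6,216,000.

$6,220,000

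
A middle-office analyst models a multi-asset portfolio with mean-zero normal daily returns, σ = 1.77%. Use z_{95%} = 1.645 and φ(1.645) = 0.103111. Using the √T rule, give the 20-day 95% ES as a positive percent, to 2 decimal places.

σ_{20d} = 1.77% × √20 = 7.916%.
ES multiplier = φ(z)/(1−α) = 0.103111/0.05 = 2.062.
ES = 7.916% × 2.062 = 16.323%.

16.32%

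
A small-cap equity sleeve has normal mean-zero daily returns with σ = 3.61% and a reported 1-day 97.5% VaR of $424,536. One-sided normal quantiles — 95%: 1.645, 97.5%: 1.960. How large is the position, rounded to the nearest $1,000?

$6,000,000

VaR as a fraction of value: z·σ = 1.960 × 3.61% = 7.0756%.
Position = $424,536 / 0.070756 = $6,000,000.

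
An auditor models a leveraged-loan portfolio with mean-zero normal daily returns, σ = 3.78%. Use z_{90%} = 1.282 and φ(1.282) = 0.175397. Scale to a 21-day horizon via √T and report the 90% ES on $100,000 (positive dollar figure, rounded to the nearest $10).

$30,380

σ_{21d} = 3.78% × √21 = 17.322%.
ES multiplier = φ(z)/(1−α) = 0.175397/0.1 = 1.754.
ES = 17.322% × 1.754 = 30.383%; on $100,000: $30,383.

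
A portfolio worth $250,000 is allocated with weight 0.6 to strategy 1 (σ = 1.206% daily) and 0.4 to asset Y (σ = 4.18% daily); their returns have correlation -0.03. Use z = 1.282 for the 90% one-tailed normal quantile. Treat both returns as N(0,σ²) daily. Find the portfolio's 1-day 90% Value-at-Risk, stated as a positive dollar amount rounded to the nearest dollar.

σ_p² = 0.6²·1.206² + 0.4²·4.18² + 2·-0.03·0.6·0.4·1.206·4.18 = 3.2466 (%²).
σ_p = √3.2466 = 1.802%.
VaR = 1.282 × 1.802% = 2.310%; on $250,000 that is $5,775.

$5,775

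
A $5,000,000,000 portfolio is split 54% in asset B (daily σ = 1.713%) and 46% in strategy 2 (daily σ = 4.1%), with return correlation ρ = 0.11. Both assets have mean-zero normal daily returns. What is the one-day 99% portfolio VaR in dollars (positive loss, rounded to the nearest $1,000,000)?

$255,000,000

σ_p² = 0.54²·1.713² + 0.46²·4.1² + 2·0.11·0.54·0.46·1.713·4.1 = 4.7965 (%²).
σ_p = √4.7965 = 2.190%.
At 99%, z = 2.326.
VaR = 2.326 × 2.190% = 5.094%; on $5,000,000,000 that is $254,700,000.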